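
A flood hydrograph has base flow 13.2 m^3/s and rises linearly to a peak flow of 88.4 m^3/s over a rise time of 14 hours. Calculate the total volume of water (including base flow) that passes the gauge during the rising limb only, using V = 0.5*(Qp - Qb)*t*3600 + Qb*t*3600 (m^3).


V = 0.5*(88.4 - 13.2)*14*3600 + 13.2*14*3600 = 2.5603e+06 m^3


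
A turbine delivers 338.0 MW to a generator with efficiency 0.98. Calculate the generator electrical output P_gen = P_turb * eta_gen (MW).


P_gen = 338.0 * 0.98 = 331.2400 MW


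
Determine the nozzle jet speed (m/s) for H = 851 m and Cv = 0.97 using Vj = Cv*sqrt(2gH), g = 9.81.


Vj = 0.97 * sqrt(2*9.81*851) = 125.3389 m/s


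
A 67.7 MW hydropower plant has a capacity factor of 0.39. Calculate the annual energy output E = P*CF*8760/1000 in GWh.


E = 67.7 * 0.39 * 8760 / 1000 = 231.2903 GWh


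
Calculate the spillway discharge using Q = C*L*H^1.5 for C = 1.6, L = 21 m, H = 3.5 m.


Q = 1.6 * 21 * 3.5^1.5 = 220.0095 m^3/s


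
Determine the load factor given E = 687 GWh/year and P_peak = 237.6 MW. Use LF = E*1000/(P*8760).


LF = 687 * 1000 / (237.6 * 8760) = 0.3301


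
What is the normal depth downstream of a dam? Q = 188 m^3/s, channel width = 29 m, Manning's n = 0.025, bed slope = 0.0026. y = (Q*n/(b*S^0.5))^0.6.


y = (188 * 0.025 / (29 * 0.0026^0.5))^0.6 = 2.0014 m


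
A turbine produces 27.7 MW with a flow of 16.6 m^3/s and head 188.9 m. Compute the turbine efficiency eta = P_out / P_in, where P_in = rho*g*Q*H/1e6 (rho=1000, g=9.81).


P_in = 1000 * 9.81 * 16.6 * 188.9 / 1e6 = 30.7616 MW
eta = 27.7 / 30.7616 = 0.9005


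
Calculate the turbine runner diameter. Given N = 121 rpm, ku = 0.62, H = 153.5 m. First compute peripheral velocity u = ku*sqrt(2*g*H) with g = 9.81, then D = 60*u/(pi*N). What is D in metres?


u = 0.62 * sqrt(2*9.81*153.5) = 34.0248 m/s
D = 60 * 34.0248 / (pi * 121) = 5.3705 m


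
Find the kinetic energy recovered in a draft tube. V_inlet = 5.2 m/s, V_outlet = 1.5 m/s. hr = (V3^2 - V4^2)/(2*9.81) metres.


hr = (5.2^2 - 1.5^2) / (2*9.81) = 1.2635 m


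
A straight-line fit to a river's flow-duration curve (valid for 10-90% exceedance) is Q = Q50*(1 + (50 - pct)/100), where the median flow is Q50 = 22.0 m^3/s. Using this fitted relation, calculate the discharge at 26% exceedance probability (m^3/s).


Q = 22.0 * (1 + (50 - 26)/100) = 27.2800 m^3/s


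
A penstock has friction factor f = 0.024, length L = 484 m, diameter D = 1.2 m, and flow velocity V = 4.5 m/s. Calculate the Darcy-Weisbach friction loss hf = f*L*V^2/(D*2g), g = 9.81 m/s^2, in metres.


hf = 0.024 * 484 * 4.5^2 / (1.2 * 2 * 9.81) = 9.9908 m


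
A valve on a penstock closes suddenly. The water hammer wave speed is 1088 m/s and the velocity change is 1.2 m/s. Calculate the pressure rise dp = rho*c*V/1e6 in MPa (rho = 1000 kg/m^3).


dp = 1000 * 1088 * 1.2 / 1e6 = 1.3056 MPa


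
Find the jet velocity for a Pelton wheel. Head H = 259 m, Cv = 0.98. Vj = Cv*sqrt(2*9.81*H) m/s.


Vj = 0.98 * sqrt(2*9.81*259) = 69.8595 m/s


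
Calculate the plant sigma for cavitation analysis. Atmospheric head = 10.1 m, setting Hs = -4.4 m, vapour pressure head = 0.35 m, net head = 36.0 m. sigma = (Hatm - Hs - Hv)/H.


sigma = (10.1 - (-4.4) - 0.35) / 36.0 = 0.3931


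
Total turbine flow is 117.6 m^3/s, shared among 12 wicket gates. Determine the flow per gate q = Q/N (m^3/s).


q = 117.6 / 12 = 9.8000 m^3/s


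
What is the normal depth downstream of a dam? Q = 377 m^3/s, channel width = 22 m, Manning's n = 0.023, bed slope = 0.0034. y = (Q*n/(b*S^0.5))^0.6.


y = (377 * 0.023 / (22 * 0.0034^0.5))^0.6 = 3.1473 m


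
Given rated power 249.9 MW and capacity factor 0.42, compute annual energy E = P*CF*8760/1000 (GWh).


E = 249.9 * 0.42 * 8760 / 1000 = 919.4321 GWh


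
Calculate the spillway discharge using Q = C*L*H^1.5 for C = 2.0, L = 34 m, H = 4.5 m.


Q = 2.0 * 34 * 4.5^1.5 = 649.1240 m^3/s


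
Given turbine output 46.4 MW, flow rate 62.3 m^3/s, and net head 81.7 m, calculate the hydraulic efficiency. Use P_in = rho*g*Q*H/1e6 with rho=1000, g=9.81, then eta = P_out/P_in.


P_in = 1000 * 9.81 * 62.3 * 81.7 / 1e6 = 49.9320 MW
eta = 46.4 / 49.9320 = 0.9293


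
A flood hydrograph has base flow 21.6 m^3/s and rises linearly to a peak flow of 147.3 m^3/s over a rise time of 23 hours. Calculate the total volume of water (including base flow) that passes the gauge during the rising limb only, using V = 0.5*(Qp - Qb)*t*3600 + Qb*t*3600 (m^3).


V = 0.5*(147.3 - 21.6)*23*3600 + 21.6*23*3600 = 6.9925e+06 m^3


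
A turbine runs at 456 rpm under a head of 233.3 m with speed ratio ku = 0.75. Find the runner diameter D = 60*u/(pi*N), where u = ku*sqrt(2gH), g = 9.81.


u = 0.75 * sqrt(2*9.81*233.3) = 50.7421 m/s
D = 60 * 50.7421 / (pi * 456) = 2.1252 m


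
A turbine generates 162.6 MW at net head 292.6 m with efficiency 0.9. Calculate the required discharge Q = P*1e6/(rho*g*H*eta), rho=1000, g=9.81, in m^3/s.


Q = 162.6 * 1e6 / (1000 * 9.81 * 292.6 * 0.9) = 62.9412 m^3/s


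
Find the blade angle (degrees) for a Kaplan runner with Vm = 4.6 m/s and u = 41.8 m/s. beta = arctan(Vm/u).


beta = arctan(4.6 / 41.8) = 6.2800 degrees


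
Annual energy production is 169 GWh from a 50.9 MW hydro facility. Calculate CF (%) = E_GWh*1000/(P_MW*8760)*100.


CF = 169 * 1000 / (50.9 * 8760) * 100 = 37.9022 %


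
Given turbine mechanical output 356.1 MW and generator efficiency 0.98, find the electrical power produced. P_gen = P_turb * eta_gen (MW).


P_gen = 356.1 * 0.98 = 348.9780 MW


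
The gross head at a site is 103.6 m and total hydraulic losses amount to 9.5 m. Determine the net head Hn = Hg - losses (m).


Hn = 103.6 - 9.5 = 94.1000 m


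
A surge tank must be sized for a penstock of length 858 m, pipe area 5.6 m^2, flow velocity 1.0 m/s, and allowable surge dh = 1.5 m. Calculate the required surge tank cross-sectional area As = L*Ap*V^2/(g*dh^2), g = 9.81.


As = 858 * 5.6 * 1.0^2 / (9.81 * 1.5^2) = 217.6826 m^2


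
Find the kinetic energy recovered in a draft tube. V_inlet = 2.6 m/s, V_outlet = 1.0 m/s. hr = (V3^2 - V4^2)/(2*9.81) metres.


hr = (2.6^2 - 1.0^2) / (2*9.81) = 0.2936 m


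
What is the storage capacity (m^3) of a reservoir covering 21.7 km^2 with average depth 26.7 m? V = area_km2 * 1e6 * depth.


V = 21.7 * 1e6 * 26.7 = 5.7939e+08 m^3


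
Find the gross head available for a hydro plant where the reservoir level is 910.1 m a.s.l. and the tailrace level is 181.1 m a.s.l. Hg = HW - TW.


Hg = 910.1 - 181.1 = 729.0000 m


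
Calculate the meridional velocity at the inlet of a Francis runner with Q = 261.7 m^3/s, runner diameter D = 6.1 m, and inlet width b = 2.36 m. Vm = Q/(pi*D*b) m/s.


Vm = 261.7 / (pi * 6.1 * 2.36) = 5.7864 m/s


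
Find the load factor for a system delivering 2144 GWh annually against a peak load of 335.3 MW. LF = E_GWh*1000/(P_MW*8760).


LF = 2144 * 1000 / (335.3 * 8760) = 0.7299


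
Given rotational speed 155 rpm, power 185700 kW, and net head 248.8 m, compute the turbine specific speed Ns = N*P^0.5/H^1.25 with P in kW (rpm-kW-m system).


Ns = 155 * 185700^0.5 / 248.8^1.25 = 67.5966


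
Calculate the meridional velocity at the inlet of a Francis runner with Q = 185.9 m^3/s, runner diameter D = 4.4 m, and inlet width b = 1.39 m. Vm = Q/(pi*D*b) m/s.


Vm = 185.9 / (pi * 4.4 * 1.39) = 9.6752 m/s


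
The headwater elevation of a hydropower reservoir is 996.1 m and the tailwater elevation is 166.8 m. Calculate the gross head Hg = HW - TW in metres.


Hg = 996.1 - 166.8 = 829.3000 m


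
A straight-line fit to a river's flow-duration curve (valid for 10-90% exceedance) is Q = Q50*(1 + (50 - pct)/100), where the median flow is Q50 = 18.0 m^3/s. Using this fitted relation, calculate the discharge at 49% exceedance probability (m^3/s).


Q = 18.0 * (1 + (50 - 49)/100) = 18.1800 m^3/s


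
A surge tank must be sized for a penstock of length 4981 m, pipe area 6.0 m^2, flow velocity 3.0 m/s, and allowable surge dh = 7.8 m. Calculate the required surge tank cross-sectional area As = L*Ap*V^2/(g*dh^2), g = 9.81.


As = 4981 * 6.0 * 3.0^2 / (9.81 * 7.8^2) = 450.6632 m^2


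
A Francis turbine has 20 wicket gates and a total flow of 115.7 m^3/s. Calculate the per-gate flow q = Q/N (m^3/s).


q = 115.7 / 20 = 5.7850 m^3/s


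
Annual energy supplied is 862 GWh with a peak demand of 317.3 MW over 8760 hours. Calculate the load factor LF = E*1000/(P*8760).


LF = 862 * 1000 / (317.3 * 8760) = 0.3101


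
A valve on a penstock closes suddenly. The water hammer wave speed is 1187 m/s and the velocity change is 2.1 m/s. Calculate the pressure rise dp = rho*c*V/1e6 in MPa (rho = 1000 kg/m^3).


dp = 1000 * 1187 * 2.1 / 1e6 = 2.4927 MPa


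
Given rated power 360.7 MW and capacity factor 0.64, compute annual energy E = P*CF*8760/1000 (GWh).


E = 360.7 * 0.64 * 8760 / 1000 = 2022.2285 GWh


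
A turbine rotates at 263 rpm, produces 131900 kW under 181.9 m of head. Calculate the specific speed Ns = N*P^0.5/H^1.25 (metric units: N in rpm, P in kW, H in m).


Ns = 263 * 131900^0.5 / 181.9^1.25 = 142.9839


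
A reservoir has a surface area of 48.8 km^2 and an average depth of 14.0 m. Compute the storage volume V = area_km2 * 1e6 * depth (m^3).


V = 48.8 * 1e6 * 14.0 = 6.8320e+08 m^3


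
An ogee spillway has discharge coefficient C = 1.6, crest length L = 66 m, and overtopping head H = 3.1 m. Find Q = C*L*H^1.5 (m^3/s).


Q = 1.6 * 66 * 3.1^1.5 = 576.3768 m^3/s


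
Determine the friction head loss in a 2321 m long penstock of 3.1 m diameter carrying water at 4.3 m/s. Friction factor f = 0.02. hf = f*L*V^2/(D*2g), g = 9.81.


hf = 0.02 * 2321 * 4.3^2 / (3.1 * 2 * 9.81) = 14.1118 m


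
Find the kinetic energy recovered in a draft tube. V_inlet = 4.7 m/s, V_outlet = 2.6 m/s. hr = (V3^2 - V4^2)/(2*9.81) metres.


hr = (4.7^2 - 2.6^2) / (2*9.81) = 0.7813 m


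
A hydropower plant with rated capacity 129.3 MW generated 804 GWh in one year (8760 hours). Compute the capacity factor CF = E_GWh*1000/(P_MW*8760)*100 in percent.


CF = 804 * 1000 / (129.3 * 8760) * 100 = 70.9828 %


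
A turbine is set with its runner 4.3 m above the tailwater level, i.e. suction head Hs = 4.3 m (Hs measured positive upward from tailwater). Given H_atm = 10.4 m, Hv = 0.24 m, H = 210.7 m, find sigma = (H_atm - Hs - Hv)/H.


sigma = (10.4 - 4.3 - 0.24) / 210.7 = 0.0278


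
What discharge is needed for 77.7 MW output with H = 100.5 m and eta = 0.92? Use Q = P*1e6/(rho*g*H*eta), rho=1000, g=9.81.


Q = 77.7 * 1e6 / (1000 * 9.81 * 100.5 * 0.92) = 85.6640 m^3/s


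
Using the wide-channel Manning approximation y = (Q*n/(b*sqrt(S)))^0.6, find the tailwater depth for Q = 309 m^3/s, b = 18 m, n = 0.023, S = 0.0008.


y = (309 * 0.023 / (18 * 0.0008^0.5))^0.6 = 4.8632 m


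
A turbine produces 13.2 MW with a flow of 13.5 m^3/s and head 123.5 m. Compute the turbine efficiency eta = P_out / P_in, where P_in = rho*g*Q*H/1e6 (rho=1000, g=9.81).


P_in = 1000 * 9.81 * 13.5 * 123.5 / 1e6 = 16.3557 MW
eta = 13.2 / 16.3557 = 0.8071


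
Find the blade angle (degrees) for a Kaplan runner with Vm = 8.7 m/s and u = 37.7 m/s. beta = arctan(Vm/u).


beta = arctan(8.7 / 37.7) = 12.9946 degrees


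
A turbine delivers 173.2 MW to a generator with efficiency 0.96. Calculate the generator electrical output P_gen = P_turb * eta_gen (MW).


P_gen = 173.2 * 0.96 = 166.2720 MW


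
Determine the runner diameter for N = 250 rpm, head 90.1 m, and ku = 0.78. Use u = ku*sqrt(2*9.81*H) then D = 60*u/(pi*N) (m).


u = 0.78 * sqrt(2*9.81*90.1) = 32.7949 m/s
D = 60 * 32.7949 / (pi * 250) = 2.5053 m


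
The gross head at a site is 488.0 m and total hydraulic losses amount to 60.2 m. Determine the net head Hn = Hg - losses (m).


Hn = 488.0 - 60.2 = 427.8000 m


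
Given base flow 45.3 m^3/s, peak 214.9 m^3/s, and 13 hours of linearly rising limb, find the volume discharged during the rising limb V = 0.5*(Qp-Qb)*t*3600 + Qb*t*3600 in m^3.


V = 0.5*(214.9 - 45.3)*13*3600 + 45.3*13*3600 = 6.0887e+06 m^3


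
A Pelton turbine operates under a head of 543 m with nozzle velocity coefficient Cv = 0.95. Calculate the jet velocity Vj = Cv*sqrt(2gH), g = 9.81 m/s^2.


Vj = 0.95 * sqrt(2*9.81*543) = 98.0557 m/s


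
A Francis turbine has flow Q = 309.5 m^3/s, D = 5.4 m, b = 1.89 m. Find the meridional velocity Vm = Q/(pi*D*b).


Vm = 309.5 / (pi * 5.4 * 1.89) = 9.6528 m/s


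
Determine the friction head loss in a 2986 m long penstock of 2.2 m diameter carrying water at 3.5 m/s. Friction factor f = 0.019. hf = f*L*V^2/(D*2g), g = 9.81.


hf = 0.019 * 2986 * 3.5^2 / (2.2 * 2 * 9.81) = 16.1012 m


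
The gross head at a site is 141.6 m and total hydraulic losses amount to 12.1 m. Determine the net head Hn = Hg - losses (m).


Hn = 141.6 - 12.1 = 129.5000 m


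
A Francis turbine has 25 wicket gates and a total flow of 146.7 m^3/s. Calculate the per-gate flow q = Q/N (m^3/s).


q = 146.7 / 25 = 5.8680 m^3/s


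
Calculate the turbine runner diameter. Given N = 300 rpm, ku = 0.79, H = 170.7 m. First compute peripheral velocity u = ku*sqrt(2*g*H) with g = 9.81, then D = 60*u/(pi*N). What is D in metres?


u = 0.79 * sqrt(2*9.81*170.7) = 45.7186 m/s
D = 60 * 45.7186 / (pi * 300) = 2.9105 m


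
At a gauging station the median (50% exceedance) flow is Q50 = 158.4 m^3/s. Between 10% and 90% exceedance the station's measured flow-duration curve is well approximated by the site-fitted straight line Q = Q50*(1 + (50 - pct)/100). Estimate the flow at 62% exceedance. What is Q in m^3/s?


Q = 158.4 * (1 + (50 - 62)/100) = 139.3920 m^3/s


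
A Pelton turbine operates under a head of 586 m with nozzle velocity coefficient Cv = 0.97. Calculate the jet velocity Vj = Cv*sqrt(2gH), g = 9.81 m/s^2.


Vj = 0.97 * sqrt(2*9.81*586) = 104.0088 m/s


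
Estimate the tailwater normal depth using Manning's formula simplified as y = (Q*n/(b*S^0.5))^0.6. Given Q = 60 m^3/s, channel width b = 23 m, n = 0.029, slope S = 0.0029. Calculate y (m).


y = (60 * 0.029 / (23 * 0.0029^0.5))^0.6 = 1.2262 m


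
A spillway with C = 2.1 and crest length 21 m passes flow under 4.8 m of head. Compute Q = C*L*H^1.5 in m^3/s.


Q = 2.1 * 21 * 4.8^1.5 = 463.7676 m^3/s


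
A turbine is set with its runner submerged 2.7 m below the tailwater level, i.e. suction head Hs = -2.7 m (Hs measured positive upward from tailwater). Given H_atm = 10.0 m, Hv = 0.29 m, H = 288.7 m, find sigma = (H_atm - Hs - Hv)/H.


sigma = (10.0 - (-2.7) - 0.29) / 288.7 = 0.0430


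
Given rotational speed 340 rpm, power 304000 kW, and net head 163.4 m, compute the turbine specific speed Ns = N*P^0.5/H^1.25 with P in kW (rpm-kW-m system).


Ns = 340 * 304000^0.5 / 163.4^1.25 = 320.8859


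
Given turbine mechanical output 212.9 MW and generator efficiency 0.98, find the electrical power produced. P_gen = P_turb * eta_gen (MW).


P_gen = 212.9 * 0.98 = 208.6420 MW


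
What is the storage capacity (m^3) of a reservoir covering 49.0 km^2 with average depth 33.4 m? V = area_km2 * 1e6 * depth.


V = 49.0 * 1e6 * 33.4 = 1.6366e+09 m^3


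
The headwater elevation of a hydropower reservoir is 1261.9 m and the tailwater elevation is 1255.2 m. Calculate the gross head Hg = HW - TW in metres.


Hg = 1261.9 - 1255.2 = 6.7000 m


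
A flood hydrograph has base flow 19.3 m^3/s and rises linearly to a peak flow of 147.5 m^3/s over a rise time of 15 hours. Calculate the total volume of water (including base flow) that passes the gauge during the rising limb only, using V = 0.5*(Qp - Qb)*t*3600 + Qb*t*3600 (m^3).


V = 0.5*(147.5 - 19.3)*15*3600 + 19.3*15*3600 = 4.5036e+06 m^3


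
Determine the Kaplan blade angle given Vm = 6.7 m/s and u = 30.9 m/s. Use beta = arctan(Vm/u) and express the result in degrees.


beta = arctan(6.7 / 30.9) = 12.2340 degrees


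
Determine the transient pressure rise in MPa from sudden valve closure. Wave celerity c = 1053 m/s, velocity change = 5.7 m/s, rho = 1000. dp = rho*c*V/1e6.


dp = 1000 * 1053 * 5.7 / 1e6 = 6.0021 MPa


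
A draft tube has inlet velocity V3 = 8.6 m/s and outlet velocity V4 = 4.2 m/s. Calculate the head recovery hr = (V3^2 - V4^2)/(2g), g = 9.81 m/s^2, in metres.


hr = (8.6^2 - 4.2^2) / (2*9.81) = 2.8705 m


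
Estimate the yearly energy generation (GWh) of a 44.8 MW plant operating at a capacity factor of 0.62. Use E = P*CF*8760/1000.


E = 44.8 * 0.62 * 8760 / 1000 = 243.3178 GWh


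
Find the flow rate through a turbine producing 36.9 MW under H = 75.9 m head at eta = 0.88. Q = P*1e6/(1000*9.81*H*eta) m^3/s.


Q = 36.9 * 1e6 / (1000 * 9.81 * 75.9 * 0.88) = 56.3161 m^3/s


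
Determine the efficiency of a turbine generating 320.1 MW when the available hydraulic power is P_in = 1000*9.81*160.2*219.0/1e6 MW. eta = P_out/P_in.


P_in = 1000 * 9.81 * 160.2 * 219.0 / 1e6 = 344.1721 MW
eta = 320.1 / 344.1721 = 0.9301


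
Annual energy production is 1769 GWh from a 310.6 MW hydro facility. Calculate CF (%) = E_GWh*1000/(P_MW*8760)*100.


CF = 1769 * 1000 / (310.6 * 8760) * 100 = 65.0163 %


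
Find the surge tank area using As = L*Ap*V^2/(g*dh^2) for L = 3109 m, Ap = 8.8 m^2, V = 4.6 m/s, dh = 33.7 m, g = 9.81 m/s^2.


As = 3109 * 8.8 * 4.6^2 / (9.81 * 33.7^2) = 51.9625 m^2


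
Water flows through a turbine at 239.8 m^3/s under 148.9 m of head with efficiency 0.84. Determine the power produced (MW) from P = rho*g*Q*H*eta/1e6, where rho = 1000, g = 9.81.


P = 1000 * 9.81 * 239.8 * 148.9 * 0.84 / 1e6 = 294.2335 MW


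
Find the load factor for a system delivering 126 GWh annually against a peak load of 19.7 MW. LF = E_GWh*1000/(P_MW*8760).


LF = 126 * 1000 / (19.7 * 8760) = 0.7301


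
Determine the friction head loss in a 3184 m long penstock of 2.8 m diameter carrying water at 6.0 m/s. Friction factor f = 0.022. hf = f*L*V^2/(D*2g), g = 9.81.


hf = 0.022 * 3184 * 6.0^2 / (2.8 * 2 * 9.81) = 45.9030 m


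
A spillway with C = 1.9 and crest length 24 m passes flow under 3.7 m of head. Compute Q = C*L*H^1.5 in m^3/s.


Q = 1.9 * 24 * 3.7^1.5 = 324.5394 m^3/s


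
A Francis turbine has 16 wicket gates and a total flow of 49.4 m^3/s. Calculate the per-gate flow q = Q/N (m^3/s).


q = 49.4 / 16 = 3.0875 m^3/s


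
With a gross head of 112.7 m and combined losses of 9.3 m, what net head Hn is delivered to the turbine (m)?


Hn = 112.7 - 9.3 = 103.4000 m


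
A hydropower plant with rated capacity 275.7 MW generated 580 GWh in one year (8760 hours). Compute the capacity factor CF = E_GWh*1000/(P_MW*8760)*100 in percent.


CF = 580 * 1000 / (275.7 * 8760) * 100 = 24.0153 %


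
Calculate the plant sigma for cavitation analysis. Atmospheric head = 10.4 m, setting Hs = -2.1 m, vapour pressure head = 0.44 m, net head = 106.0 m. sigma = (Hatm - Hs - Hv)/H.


sigma = (10.4 - (-2.1) - 0.44) / 106.0 = 0.1138


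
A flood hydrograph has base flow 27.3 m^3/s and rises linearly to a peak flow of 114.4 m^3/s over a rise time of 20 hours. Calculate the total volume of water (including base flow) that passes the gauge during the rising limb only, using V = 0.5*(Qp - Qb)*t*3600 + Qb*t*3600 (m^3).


V = 0.5*(114.4 - 27.3)*20*3600 + 27.3*20*3600 = 5.1012e+06 m^3


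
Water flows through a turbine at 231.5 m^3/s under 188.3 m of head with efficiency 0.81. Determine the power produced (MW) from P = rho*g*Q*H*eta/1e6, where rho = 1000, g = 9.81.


P = 1000 * 9.81 * 231.5 * 188.3 * 0.81 / 1e6 = 346.3820 MW


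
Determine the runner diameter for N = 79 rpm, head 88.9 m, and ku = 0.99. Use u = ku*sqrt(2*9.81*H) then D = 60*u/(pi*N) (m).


u = 0.99 * sqrt(2*9.81*88.9) = 41.3462 m/s
D = 60 * 41.3462 / (pi * 79) = 9.9956 m


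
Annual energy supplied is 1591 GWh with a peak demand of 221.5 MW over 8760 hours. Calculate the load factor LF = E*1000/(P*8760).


LF = 1591 * 1000 / (221.5 * 8760) = 0.8200


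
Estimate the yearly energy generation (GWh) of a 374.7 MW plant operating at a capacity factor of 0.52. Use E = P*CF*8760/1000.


E = 374.7 * 0.52 * 8760 / 1000 = 1706.8334 GWh


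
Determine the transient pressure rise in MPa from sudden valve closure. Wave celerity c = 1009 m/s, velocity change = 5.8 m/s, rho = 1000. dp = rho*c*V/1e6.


dp = 1000 * 1009 * 5.8 / 1e6 = 5.8522 MPa


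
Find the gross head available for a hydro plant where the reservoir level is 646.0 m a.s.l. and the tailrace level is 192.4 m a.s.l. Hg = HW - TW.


Hg = 646.0 - 192.4 = 453.6000 m


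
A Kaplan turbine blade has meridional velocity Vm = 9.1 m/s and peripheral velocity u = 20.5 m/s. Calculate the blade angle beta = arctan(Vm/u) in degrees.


beta = arctan(9.1 / 20.5) = 23.9366 degrees


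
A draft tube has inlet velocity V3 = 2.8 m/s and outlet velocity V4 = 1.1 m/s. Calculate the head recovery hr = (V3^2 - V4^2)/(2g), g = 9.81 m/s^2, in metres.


hr = (2.8^2 - 1.1^2) / (2*9.81) = 0.3379 m


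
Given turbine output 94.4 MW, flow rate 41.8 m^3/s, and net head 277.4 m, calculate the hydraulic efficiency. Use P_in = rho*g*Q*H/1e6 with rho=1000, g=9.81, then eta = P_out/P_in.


P_in = 1000 * 9.81 * 41.8 * 277.4 / 1e6 = 113.7501 MW
eta = 94.4 / 113.7501 = 0.8299


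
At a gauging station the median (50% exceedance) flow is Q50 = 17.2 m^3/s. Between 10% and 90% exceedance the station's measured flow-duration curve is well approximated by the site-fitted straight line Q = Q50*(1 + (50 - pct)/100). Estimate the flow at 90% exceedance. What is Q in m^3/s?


Q = 17.2 * (1 + (50 - 90)/100) = 10.3200 m^3/s


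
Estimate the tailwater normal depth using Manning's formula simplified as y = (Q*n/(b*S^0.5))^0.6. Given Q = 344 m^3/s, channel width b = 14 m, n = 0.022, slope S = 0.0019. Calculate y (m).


y = (344 * 0.022 / (14 * 0.0019^0.5))^0.6 = 4.5299 m


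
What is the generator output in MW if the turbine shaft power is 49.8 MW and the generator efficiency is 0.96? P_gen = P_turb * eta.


P_gen = 49.8 * 0.96 = 47.8080 MW


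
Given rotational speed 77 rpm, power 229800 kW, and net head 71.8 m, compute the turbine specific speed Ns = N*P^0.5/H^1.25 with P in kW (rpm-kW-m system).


Ns = 77 * 229800^0.5 / 71.8^1.25 = 176.6079


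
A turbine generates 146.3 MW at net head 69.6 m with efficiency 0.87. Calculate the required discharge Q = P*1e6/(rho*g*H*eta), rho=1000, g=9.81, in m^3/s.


Q = 146.3 * 1e6 / (1000 * 9.81 * 69.6 * 0.87) = 246.2900 m^3/s


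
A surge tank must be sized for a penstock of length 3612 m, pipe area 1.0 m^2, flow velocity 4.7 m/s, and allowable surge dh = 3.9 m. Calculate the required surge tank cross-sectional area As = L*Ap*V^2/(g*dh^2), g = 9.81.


As = 3612 * 1.0 * 4.7^2 / (9.81 * 3.9^2) = 534.7432 m^2


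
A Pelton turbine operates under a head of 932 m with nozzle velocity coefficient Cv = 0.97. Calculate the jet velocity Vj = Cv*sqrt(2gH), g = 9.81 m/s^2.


Vj = 0.97 * sqrt(2*9.81*932) = 131.1684 m/s


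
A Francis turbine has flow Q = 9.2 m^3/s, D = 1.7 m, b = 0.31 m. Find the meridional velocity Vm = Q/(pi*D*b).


Vm = 9.2 / (pi * 1.7 * 0.31) = 5.5568 m/s


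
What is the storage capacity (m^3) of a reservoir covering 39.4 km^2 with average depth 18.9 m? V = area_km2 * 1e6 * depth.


V = 39.4 * 1e6 * 18.9 = 7.4466e+08 m^3


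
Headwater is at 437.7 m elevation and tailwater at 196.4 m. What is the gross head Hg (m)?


Hg = 437.7 - 196.4 = 241.3000 m


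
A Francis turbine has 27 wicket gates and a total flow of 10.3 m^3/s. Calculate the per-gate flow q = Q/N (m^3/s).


q = 10.3 / 27 = 0.3815 m^3/s


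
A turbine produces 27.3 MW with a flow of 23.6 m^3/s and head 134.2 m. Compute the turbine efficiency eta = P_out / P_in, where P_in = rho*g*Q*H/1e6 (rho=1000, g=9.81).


P_in = 1000 * 9.81 * 23.6 * 134.2 / 1e6 = 31.0694 MW
eta = 27.3 / 31.0694 = 0.8787


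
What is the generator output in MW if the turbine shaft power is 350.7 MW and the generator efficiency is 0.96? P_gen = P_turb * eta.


P_gen = 350.7 * 0.96 = 336.6720 MW


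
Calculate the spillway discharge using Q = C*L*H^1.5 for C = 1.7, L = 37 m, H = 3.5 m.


Q = 1.7 * 37 * 3.5^1.5 = 411.8629 m^3/s


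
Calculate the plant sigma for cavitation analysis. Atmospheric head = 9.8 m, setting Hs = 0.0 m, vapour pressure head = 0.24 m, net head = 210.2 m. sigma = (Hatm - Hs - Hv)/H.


sigma = (9.8 - 0.0 - 0.24) / 210.2 = 0.0455


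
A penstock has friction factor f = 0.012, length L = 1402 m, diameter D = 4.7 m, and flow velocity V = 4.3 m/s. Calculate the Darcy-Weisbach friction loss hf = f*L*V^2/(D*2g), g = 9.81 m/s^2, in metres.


hf = 0.012 * 1402 * 4.3^2 / (4.7 * 2 * 9.81) = 3.3734 m


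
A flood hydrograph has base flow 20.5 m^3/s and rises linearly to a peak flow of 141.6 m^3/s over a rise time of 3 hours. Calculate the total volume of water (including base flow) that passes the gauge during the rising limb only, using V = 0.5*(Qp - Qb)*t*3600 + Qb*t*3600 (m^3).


V = 0.5*(141.6 - 20.5)*3*3600 + 20.5*3*3600 = 875340.0000 m^3


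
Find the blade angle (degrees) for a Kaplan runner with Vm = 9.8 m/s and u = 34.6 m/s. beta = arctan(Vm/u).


beta = arctan(9.8 / 34.6) = 15.8141 degrees


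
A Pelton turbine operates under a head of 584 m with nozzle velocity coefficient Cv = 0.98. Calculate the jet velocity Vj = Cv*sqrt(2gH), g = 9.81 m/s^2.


Vj = 0.98 * sqrt(2*9.81*584) = 104.9016 m/s


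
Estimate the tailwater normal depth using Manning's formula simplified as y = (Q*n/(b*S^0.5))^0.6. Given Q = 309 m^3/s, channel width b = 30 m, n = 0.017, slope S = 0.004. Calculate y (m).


y = (309 * 0.017 / (30 * 0.004^0.5))^0.6 = 1.8423 m


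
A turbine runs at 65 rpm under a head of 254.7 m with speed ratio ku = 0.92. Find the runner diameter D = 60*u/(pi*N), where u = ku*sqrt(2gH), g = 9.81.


u = 0.92 * sqrt(2*9.81*254.7) = 65.0357 m/s
D = 60 * 65.0357 / (pi * 65) = 19.1091 m


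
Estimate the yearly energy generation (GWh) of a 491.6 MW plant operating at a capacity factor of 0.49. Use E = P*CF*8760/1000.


E = 491.6 * 0.49 * 8760 / 1000 = 2110.1438 GWh


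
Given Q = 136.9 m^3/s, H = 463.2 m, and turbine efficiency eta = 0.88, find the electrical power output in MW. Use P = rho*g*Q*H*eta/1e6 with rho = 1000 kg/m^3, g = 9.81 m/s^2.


P = 1000 * 9.81 * 136.9 * 463.2 * 0.88 / 1e6 = 547.4238 MW


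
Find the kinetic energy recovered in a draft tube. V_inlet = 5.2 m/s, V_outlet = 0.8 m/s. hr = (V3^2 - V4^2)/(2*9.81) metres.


hr = (5.2^2 - 0.8^2) / (2*9.81) = 1.3456 m


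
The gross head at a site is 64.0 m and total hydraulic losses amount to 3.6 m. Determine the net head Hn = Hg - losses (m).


Hn = 64.0 - 3.6 = 60.4000 m


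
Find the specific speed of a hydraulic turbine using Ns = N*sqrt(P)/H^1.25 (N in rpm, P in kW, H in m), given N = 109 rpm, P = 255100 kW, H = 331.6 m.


Ns = 109 * 255100^0.5 / 331.6^1.25 = 38.9057


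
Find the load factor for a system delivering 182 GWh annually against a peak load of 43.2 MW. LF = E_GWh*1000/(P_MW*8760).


LF = 182 * 1000 / (43.2 * 8760) = 0.4809


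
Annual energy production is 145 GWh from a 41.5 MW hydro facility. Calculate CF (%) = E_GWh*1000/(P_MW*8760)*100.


CF = 145 * 1000 / (41.5 * 8760) * 100 = 39.8856 %


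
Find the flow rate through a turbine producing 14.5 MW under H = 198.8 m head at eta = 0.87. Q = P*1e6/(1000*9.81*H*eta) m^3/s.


Q = 14.5 * 1e6 / (1000 * 9.81 * 198.8 * 0.87) = 8.5460 m^3/s


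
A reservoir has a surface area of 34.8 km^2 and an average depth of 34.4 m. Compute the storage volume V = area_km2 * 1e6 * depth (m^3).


V = 34.8 * 1e6 * 34.4 = 1.1971e+09 m^3


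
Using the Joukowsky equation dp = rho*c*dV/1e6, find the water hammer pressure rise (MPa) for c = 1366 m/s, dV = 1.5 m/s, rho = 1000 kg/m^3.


dp = 1000 * 1366 * 1.5 / 1e6 = 2.0490 MPa


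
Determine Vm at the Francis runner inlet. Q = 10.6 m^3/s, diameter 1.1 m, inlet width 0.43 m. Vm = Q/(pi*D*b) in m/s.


Vm = 10.6 / (pi * 1.1 * 0.43) = 7.1334 m/s


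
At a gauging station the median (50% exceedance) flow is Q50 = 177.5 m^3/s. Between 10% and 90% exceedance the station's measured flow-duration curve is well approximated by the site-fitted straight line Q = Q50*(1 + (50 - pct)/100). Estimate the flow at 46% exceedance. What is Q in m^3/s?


Q = 177.5 * (1 + (50 - 46)/100) = 184.6000 m^3/s


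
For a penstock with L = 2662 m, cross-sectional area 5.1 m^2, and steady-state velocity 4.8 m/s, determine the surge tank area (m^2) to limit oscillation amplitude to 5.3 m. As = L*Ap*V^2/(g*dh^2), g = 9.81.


As = 2662 * 5.1 * 4.8^2 / (9.81 * 5.3^2) = 1135.1152 m^2


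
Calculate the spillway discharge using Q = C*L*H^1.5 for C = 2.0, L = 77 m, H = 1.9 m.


Q = 2.0 * 77 * 1.9^1.5 = 403.3213 m^3/s


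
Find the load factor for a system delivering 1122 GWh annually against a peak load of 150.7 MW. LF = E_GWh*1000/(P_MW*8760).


LF = 1122 * 1000 / (150.7 * 8760) = 0.8499


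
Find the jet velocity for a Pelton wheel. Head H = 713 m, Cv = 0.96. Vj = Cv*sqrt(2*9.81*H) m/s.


Vj = 0.96 * sqrt(2*9.81*713) = 113.5443 m/s


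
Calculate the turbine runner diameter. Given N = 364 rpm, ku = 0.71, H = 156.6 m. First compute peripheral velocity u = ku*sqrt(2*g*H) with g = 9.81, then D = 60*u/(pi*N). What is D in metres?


u = 0.71 * sqrt(2*9.81*156.6) = 39.3553 m/s
D = 60 * 39.3553 / (pi * 364) = 2.0649 m


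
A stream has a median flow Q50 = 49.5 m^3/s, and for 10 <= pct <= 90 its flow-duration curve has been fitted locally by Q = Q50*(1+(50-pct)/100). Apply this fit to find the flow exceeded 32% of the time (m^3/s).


Q = 49.5 * (1 + (50 - 32)/100) = 58.4100 m^3/s


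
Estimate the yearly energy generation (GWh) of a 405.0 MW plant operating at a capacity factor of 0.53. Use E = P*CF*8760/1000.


E = 405.0 * 0.53 * 8760 / 1000 = 1880.3340 GWh


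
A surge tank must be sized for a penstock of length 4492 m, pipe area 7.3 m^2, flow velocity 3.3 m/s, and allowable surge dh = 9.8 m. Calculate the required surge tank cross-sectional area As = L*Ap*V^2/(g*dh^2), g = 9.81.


As = 4492 * 7.3 * 3.3^2 / (9.81 * 9.8^2) = 379.0263 m^2


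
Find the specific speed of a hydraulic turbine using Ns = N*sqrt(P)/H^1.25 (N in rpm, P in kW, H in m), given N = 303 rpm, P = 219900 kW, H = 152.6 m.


Ns = 303 * 219900^0.5 / 152.6^1.25 = 264.9184


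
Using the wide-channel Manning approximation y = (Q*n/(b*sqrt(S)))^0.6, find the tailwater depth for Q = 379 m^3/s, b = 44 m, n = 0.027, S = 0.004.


y = (379 * 0.027 / (44 * 0.004^0.5))^0.6 = 2.1843 m


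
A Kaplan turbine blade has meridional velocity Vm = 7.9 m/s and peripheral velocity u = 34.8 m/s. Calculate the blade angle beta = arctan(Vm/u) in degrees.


beta = arctan(7.9 / 34.8) = 12.7900 degrees


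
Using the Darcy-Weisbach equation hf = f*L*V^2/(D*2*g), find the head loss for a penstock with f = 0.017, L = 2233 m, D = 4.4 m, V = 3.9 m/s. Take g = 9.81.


hf = 0.017 * 2233 * 3.9^2 / (4.4 * 2 * 9.81) = 6.6883 m


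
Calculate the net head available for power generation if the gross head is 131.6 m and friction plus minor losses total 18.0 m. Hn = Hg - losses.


Hn = 131.6 - 18.0 = 113.6000 m


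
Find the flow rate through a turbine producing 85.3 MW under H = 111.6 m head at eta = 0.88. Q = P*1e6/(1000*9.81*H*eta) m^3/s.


Q = 85.3 * 1e6 / (1000 * 9.81 * 111.6 * 0.88) = 88.5387 m^3/s


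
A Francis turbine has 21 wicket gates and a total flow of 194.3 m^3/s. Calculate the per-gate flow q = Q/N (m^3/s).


q = 194.3 / 21 = 9.2524 m^3/s


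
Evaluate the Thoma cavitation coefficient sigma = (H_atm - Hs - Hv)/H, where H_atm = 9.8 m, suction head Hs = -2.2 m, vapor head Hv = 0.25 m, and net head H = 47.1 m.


sigma = (9.8 - (-2.2) - 0.25) / 47.1 = 0.2495


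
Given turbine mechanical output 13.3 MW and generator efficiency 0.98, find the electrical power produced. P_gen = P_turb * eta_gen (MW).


P_gen = 13.3 * 0.98 = 13.0340 MW


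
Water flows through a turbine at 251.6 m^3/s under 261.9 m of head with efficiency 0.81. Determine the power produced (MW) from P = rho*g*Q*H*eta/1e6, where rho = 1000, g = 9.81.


P = 1000 * 9.81 * 251.6 * 261.9 * 0.81 / 1e6 = 523.6006 MW


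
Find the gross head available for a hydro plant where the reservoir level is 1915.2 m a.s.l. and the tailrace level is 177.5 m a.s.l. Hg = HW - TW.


Hg = 1915.2 - 177.5 = 1737.7000 m


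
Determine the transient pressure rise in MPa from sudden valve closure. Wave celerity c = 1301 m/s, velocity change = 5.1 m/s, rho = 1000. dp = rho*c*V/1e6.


dp = 1000 * 1301 * 5.1 / 1e6 = 6.6351 MPa


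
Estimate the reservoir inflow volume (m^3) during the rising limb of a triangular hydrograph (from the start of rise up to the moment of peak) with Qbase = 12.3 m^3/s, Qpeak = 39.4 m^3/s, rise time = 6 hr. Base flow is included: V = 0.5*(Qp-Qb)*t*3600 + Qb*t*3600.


V = 0.5*(39.4 - 12.3)*6*3600 + 12.3*6*3600 = 558360.0000 m^3


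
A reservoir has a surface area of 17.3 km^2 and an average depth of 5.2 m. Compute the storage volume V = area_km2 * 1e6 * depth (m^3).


V = 17.3 * 1e6 * 5.2 = 8.9960e+07 m^3


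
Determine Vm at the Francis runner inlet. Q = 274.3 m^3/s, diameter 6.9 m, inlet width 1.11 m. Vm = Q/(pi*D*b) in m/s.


Vm = 274.3 / (pi * 6.9 * 1.11) = 11.4000 m/s


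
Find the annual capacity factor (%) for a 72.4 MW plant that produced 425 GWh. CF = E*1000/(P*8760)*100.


CF = 425 * 1000 / (72.4 * 8760) * 100 = 67.0110 %


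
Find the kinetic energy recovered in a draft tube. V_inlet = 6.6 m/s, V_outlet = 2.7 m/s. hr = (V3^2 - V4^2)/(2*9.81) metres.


hr = (6.6^2 - 2.7^2) / (2*9.81) = 1.8486 m


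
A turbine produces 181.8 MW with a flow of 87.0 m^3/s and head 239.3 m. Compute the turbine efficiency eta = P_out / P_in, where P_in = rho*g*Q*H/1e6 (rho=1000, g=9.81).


P_in = 1000 * 9.81 * 87.0 * 239.3 / 1e6 = 204.2354 MW
eta = 181.8 / 204.2354 = 0.8901


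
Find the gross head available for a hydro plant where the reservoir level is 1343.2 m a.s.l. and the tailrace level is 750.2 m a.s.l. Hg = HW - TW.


Hg = 1343.2 - 750.2 = 593.0000 m


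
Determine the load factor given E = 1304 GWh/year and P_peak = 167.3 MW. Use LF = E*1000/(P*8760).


LF = 1304 * 1000 / (167.3 * 8760) = 0.8898


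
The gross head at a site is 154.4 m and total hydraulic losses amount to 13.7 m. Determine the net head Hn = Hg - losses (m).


Hn = 154.4 - 13.7 = 140.7000 m


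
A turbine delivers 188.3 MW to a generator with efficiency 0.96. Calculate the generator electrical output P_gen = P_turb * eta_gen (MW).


P_gen = 188.3 * 0.96 = 180.7680 MW


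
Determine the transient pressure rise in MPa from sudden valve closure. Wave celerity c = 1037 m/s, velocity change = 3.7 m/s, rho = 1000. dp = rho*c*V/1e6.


dp = 1000 * 1037 * 3.7 / 1e6 = 3.8369 MPa


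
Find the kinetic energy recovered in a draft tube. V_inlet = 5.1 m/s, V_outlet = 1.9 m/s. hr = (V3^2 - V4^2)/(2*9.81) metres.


hr = (5.1^2 - 1.9^2) / (2*9.81) = 1.1417 m


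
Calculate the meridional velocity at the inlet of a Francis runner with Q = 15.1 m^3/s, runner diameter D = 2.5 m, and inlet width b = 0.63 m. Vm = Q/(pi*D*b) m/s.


Vm = 15.1 / (pi * 2.5 * 0.63) = 3.0517 m/s


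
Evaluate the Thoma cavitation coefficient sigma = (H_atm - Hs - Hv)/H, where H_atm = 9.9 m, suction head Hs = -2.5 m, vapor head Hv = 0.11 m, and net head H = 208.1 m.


sigma = (9.9 - (-2.5) - 0.11) / 208.1 = 0.0591


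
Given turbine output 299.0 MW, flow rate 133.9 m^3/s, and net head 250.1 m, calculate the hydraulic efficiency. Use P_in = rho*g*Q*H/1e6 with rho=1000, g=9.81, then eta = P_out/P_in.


P_in = 1000 * 9.81 * 133.9 * 250.1 / 1e6 = 328.5211 MW
eta = 299.0 / 328.5211 = 0.9101


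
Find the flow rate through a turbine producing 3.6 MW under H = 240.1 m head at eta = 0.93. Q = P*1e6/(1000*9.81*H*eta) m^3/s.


Q = 3.6 * 1e6 / (1000 * 9.81 * 240.1 * 0.93) = 1.6435 m^3/s


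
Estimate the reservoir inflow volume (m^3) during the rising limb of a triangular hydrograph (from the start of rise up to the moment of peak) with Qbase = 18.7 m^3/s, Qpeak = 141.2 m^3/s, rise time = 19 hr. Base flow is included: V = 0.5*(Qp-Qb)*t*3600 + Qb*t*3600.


V = 0.5*(141.2 - 18.7)*19*3600 + 18.7*19*3600 = 5.4686e+06 m^3


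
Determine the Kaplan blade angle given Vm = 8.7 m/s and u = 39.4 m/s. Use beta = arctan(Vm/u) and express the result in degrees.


beta = arctan(8.7 / 39.4) = 12.4518 degrees


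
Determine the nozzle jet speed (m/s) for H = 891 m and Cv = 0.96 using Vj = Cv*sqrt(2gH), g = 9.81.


Vj = 0.96 * sqrt(2*9.81*891) = 126.9286 m/s


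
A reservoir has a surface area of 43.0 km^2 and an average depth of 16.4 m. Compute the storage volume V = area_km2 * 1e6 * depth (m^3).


V = 43.0 * 1e6 * 16.4 = 7.0520e+08 m^3


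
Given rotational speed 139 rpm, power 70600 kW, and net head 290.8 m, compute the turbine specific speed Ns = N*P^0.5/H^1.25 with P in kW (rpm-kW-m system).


Ns = 139 * 70600^0.5 / 290.8^1.25 = 30.7556


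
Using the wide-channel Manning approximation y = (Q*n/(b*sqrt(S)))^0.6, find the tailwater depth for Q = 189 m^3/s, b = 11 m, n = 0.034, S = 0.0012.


y = (189 * 0.034 / (11 * 0.0012^0.5))^0.6 = 5.4472 m


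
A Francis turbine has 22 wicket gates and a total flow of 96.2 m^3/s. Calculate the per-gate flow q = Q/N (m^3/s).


q = 96.2 / 22 = 4.3727 m^3/s


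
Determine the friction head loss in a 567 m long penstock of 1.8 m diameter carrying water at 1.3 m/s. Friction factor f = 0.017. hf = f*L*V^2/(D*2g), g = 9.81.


hf = 0.017 * 567 * 1.3^2 / (1.8 * 2 * 9.81) = 0.4613 m


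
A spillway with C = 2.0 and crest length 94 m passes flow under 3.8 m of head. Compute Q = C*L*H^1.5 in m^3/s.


Q = 2.0 * 94 * 3.8^1.5 = 1392.6220 m^3/s


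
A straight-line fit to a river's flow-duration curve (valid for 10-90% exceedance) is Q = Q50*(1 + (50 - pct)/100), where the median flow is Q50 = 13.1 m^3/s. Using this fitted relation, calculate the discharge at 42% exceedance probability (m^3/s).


Q = 13.1 * (1 + (50 - 42)/100) = 14.1480 m^3/s


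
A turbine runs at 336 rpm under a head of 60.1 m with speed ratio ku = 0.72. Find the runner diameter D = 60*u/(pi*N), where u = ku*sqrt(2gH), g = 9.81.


u = 0.72 * sqrt(2*9.81*60.1) = 24.7240 m/s
D = 60 * 24.7240 / (pi * 336) = 1.4053 m


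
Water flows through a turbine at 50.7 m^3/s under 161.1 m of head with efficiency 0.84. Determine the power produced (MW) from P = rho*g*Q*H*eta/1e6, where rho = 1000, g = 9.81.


P = 1000 * 9.81 * 50.7 * 161.1 * 0.84 / 1e6 = 67.3057 MW


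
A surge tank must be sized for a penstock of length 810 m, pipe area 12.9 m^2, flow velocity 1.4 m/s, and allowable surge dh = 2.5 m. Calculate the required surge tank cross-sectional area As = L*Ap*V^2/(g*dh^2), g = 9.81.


As = 810 * 12.9 * 1.4^2 / (9.81 * 2.5^2) = 334.0272 m^2


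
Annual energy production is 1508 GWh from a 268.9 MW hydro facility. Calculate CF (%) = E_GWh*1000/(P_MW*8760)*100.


CF = 1508 * 1000 / (268.9 * 8760) * 100 = 64.0186 %


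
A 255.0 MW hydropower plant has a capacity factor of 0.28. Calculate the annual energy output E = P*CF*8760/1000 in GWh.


E = 255.0 * 0.28 * 8760 / 1000 = 625.4640 GWh


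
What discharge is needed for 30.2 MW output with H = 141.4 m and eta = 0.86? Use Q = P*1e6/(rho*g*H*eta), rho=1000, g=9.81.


Q = 30.2 * 1e6 / (1000 * 9.81 * 141.4 * 0.86) = 25.3157 m^3/s
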